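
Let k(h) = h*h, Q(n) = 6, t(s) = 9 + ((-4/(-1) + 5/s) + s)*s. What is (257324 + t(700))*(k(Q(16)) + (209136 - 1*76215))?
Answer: 99736098066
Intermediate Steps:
t(s) = 9 + s*(4 + s + 5/s) (t(s) = 9 + ((-4*(-1) + 5/s) + s)*s = 9 + ((4 + 5/s) + s)*s = 9 + (4 + s + 5/s)*s = 9 + s*(4 + s + 5/s))
k(h) = h**2
(257324 + t(700))*(k(Q(16)) + (209136 - 1*76215)) = (257324 + (14 + 700**2 + 4*700))*(6**2 + (209136 - 1*76215)) = (257324 + (14 + 490000 + 2800))*(36 + (209136 - 76215)) = (257324 + 492814)*(36 + 132921) = 750138*132957 = 99736098066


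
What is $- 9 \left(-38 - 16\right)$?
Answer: $486$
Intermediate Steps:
$- 9 \left(-38 - 16\right) = \left(-9\right) \left(-54\right) = 486$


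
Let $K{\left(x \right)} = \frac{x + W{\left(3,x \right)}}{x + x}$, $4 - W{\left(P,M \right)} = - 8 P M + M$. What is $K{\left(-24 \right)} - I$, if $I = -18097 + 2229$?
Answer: $\frac{190559}{12} \approx 15880.0$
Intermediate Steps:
$I = -15868$
$W{\left(P,M \right)} = 4 - M + 8 M P$ ($W{\left(P,M \right)} = 4 - \left(- 8 P M + M\right) = 4 - \left(- 8 M P + M\right) = 4 - \left(M - 8 M P\right) = 4 + \left(- M + 8 M P\right) = 4 - M + 8 M P$)
$K{\left(x \right)} = \frac{4 + 24 x}{2 x}$ ($K{\left(x \right)} = \frac{x + \left(4 - x + 8 x 3\right)}{x + x} = \frac{x + \left(4 - x + 24 x\right)}{2 x} = \left(x + \left(4 + 23 x\right)\right) \frac{1}{2 x} = \left(4 + 24 x\right) \frac{1}{2 x} = \frac{4 + 24 x}{2 x}$)
$K{\left(-24 \right)} - I = \left(12 + \frac{2}{-24}\right) - -15868 = \left(12 + 2 \left(- \frac{1}{24}\right)\right) + 15868 = \left(12 - \frac{1}{12}\right) + 15868 = \frac{143}{12} + 15868 = \frac{190559}{12}$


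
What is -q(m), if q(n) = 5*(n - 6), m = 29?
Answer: -115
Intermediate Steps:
q(n) = -30 + 5*n (q(n) = 5*(-6 + n) = -30 + 5*n)
-q(m) = -(-30 + 5*29) = -(-30 + 145) = -1*115 = -115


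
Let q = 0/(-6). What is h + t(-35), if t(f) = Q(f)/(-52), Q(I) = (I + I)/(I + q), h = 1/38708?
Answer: -19341/503204 ≈ -0.038436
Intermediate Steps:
q = 0 (q = 0*(-⅙) = 0)
h = 1/38708 ≈ 2.5834e-5
Q(I) = 2 (Q(I) = (I + I)/(I + 0) = (2*I)/I = 2)
t(f) = -1/26 (t(f) = 2/(-52) = 2*(-1/52) = -1/26)
h + t(-35) = 1/38708 - 1/26 = -19341/503204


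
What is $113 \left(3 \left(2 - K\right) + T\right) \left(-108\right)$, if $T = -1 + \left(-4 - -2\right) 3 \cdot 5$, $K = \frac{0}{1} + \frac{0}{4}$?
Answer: $305100$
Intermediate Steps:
$K = 0$ ($K = 0 \cdot 1 + 0 \cdot \frac{1}{4} = 0 + 0 = 0$)
$T = -31$ ($T = -1 + \left(-4 + 2\right) 15 = -1 - 30 = -31$)
$113 \left(3 \left(2 - K\right) + T\right) \left(-108\right) = 113 \left(3 \left(2 - 0\right) - 31\right) \left(-108\right) = 113 \left(3 \left(2 + 0\right) - 31\right) \left(-108\right) = 113 \left(3 \cdot 2 - 31\right) \left(-108\right) = 113 \left(6 - 31\right) \left(-108\right) = 113 \left(-25\right) \left(-108\right) = \left(-2825\right) \left(-108\right) = 305100$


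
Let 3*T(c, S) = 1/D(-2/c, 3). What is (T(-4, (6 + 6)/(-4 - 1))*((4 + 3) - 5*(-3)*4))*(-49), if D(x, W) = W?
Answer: -3283/9 ≈ -364.78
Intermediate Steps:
T(c, S) = ⅑ (T(c, S) = (⅓)/3 = (⅓)*(⅓) = ⅑)
(T(-4, (6 + 6)/(-4 - 1))*((4 + 3) - 5*(-3)*4))*(-49) = (((4 + 3) - 5*(-3)*4)/9)*(-49) = ((7 + 15*4)/9)*(-49) = ((7 + 60)/9)*(-49) = ((⅑)*67)*(-49) = (67/9)*(-49) = -3283/9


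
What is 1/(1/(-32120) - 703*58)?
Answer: -32120/1309660881 ≈ -2.4525e-5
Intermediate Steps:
1/(1/(-32120) - 703*58) = 1/(-1/32120 - 40774) = 1/(-1309660881/32120) = -32120/1309660881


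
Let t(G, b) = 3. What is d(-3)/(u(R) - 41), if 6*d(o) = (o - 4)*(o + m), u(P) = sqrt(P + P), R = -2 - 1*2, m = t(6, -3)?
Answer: 0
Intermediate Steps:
m = 3
R = -4 (R = -2 - 2 = -4)
u(P) = sqrt(2)*sqrt(P) (u(P) = sqrt(2*P) = sqrt(2)*sqrt(P))
d(o) = (-4 + o)*(3 + o)/6 (d(o) = ((o - 4)*(o + 3))/6 = ((-4 + o)*(3 + o))/6 = (-4 + o)*(3 + o)/6)
d(-3)/(u(R) - 41) = (-2 - 1/6*(-3) + (1/6)*(-3)**2)/(sqrt(2)*sqrt(-4) - 41) = (-2 + 1/2 + (1/6)*9)/(sqrt(2)*(2*I) - 41) = (-2 + 1/2 + 3/2)/(2*I*sqrt(2) - 41) = 0/(-41 + 2*I*sqrt(2)) = 0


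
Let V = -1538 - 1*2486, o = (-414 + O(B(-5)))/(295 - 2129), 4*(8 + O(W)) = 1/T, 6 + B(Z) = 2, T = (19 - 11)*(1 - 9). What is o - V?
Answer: 1889392129/469504 ≈ 4024.2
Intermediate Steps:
T = -64 (T = 8*(-8) = -64)
B(Z) = -4 (B(Z) = -6 + 2 = -4)
O(W) = -2049/256 (O(W) = -8 + (1/4)/(-64) = -8 + (1/4)*(-1/64) = -8 - 1/256 = -2049/256)
o = 108033/469504 (o = (-414 - 2049/256)/(295 - 2129) = -108033/256/(-1834) = -108033/256*(-1/1834) = 108033/469504 ≈ 0.23010)
V = -4024 (V = -1538 - 2486 = -4024)
o - V = 108033/469504 - 1*(-4024) = 108033/469504 + 4024 = 1889392129/469504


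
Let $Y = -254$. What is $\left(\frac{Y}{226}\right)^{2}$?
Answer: $\frac{16129}{12769} \approx 1.2631$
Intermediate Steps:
$\left(\frac{Y}{226}\right)^{2} = \left(- \frac{254}{226}\right)^{2} = \left(\left(-254\right) \frac{1}{226}\right)^{2} = \left(- \frac{127}{113}\right)^{2} = \frac{16129}{12769}$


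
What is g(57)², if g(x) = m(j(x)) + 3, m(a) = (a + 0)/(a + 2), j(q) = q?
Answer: 54756/3481 ≈ 15.730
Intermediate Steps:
m(a) = a/(2 + a)
g(x) = 3 + x/(2 + x) (g(x) = x/(2 + x) + 3 = 3 + x/(2 + x))
g(57)² = (2*(3 + 2*57)/(2 + 57))² = (2*(3 + 114)/59)² = (2*(1/59)*117)² = (234/59)² = 54756/3481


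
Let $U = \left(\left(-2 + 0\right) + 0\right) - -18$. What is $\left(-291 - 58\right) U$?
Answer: $-5584$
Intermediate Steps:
$U = 16$ ($U = \left(-2 + 0\right) + 18 = -2 + 18 = 16$)
$\left(-291 - 58\right) U = \left(-291 - 58\right) 16 = \left(-349\right) 16 = -5584$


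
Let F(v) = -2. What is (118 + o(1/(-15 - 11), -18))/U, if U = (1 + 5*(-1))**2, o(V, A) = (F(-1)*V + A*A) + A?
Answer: 5513/208 ≈ 26.505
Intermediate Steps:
o(V, A) = A + A**2 - 2*V (o(V, A) = (-2*V + A*A) + A = (-2*V + A**2) + A = (A**2 - 2*V) + A = A + A**2 - 2*V)
U = 16 (U = (1 - 5)**2 = (-4)**2 = 16)
(118 + o(1/(-15 - 11), -18))/U = (118 + (-18 + (-18)**2 - 2/(-15 - 11)))/16 = (118 + (-18 + 324 - 2/(-26)))*(1/16) = (118 + (-18 + 324 - 2*(-1/26)))*(1/16) = (118 + (-18 + 324 + 1/13))*(1/16) = (118 + 3979/13)*(1/16) = (5513/13)*(1/16) = 5513/208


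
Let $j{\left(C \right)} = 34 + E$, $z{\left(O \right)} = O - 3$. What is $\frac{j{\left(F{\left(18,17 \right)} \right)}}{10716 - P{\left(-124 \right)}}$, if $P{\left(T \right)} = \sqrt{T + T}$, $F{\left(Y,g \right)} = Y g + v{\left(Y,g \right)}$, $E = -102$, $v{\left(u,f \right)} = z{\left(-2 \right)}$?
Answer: $- \frac{91086}{14354113} - \frac{17 i \sqrt{62}}{14354113} \approx -0.0063456 - 9.3254 \cdot 10^{-6} i$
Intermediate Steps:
$z{\left(O \right)} = -3 + O$ ($z{\left(O \right)} = O - 3 = -3 + O$)
$v{\left(u,f \right)} = -5$ ($v{\left(u,f \right)} = -3 - 2 = -5$)
$F{\left(Y,g \right)} = -5 + Y g$ ($F{\left(Y,g \right)} = Y g - 5 = -5 + Y g$)
$P{\left(T \right)} = \sqrt{2} \sqrt{T}$ ($P{\left(T \right)} = \sqrt{2 T} = \sqrt{2} \sqrt{T}$)
$j{\left(C \right)} = -68$ ($j{\left(C \right)} = 34 - 102 = -68$)
$\frac{j{\left(F{\left(18,17 \right)} \right)}}{10716 - P{\left(-124 \right)}} = - \frac{68}{10716 - \sqrt{2} \sqrt{-124}} = - \frac{68}{10716 - \sqrt{2} \cdot 2 i \sqrt{31}} = - \frac{68}{10716 - 2 i \sqrt{62}}$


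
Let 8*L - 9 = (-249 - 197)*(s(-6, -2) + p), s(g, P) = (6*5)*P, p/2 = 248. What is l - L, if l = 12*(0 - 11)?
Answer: 193391/8 ≈ 24174.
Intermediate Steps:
p = 496 (p = 2*248 = 496)
s(g, P) = 30*P
L = -194447/8 (L = 9/8 + ((-249 - 197)*(30*(-2) + 496))/8 = 9/8 + (-446*(-60 + 496))/8 = 9/8 + (-446*436)/8 = 9/8 + (⅛)*(-194456) = 9/8 - 24307 = -194447/8 ≈ -24306.)
l = -132 (l = 12*(-11) = -132)
l - L = -132 - 1*(-194447/8) = -132 + 194447/8 = 193391/8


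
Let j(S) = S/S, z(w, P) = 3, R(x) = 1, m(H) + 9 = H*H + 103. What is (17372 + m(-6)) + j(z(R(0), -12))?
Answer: 17503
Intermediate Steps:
m(H) = 94 + H² (m(H) = -9 + (H*H + 103) = -9 + (H² + 103) = -9 + (103 + H²) = 94 + H²)
j(S) = 1
(17372 + m(-6)) + j(z(R(0), -12)) = (17372 + (94 + (-6)²)) + 1 = (17372 + (94 + 36)) + 1 = (17372 + 130) + 1 = 17502 + 1 = 17503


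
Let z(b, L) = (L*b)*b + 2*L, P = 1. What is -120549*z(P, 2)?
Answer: -723294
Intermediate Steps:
z(b, L) = 2*L + L*b² (z(b, L) = L*b² + 2*L = 2*L + L*b²)
-120549*z(P, 2) = -241098*(2 + 1²) = -241098*(2 + 1) = -241098*3 = -120549*6 = -723294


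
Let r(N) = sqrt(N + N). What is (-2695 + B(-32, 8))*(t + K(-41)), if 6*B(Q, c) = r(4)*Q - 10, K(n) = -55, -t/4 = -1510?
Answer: -16139550 - 63840*sqrt(2) ≈ -1.6230e+7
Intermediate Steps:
t = 6040 (t = -4*(-1510) = 6040)
r(N) = sqrt(2)*sqrt(N) (r(N) = sqrt(2*N) = sqrt(2)*sqrt(N))
B(Q, c) = -5/3 + Q*sqrt(2)/3 (B(Q, c) = ((sqrt(2)*sqrt(4))*Q - 10)/6 = ((sqrt(2)*2)*Q - 10)/6 = ((2*sqrt(2))*Q - 10)/6 = (2*Q*sqrt(2) - 10)/6 = (-10 + 2*Q*sqrt(2))/6 = -5/3 + Q*sqrt(2)/3)
(-2695 + B(-32, 8))*(t + K(-41)) = (-2695 + (-5/3 + (1/3)*(-32)*sqrt(2)))*(6040 - 55) = (-2695 + (-5/3 - 32*sqrt(2)/3))*5985 = (-8090/3 - 32*sqrt(2)/3)*5985 = -16139550 - 63840*sqrt(2)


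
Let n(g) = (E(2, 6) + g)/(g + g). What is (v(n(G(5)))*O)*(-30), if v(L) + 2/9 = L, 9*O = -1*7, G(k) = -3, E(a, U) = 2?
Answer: -35/27 ≈ -1.2963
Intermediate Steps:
n(g) = (2 + g)/(2*g) (n(g) = (2 + g)/(g + g) = (2 + g)/((2*g)) = (2 + g)*(1/(2*g)) = (2 + g)/(2*g))
O = -7/9 (O = (-1*7)/9 = (1/9)*(-7) = -7/9 ≈ -0.77778)
v(L) = -2/9 + L
(v(n(G(5)))*O)*(-30) = ((-2/9 + (1/2)*(2 - 3)/(-3))*(-7/9))*(-30) = ((-2/9 + (1/2)*(-1/3)*(-1))*(-7/9))*(-30) = ((-2/9 + 1/6)*(-7/9))*(-30) = -1/18*(-7/9)*(-30) = (7/162)*(-30) = -35/27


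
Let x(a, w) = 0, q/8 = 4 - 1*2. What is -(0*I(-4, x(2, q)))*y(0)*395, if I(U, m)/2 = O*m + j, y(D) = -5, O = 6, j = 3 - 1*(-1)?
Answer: 0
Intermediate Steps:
q = 16 (q = 8*(4 - 1*2) = 8*(4 - 2) = 8*2 = 16)
j = 4 (j = 3 + 1 = 4)
I(U, m) = 8 + 12*m (I(U, m) = 2*(6*m + 4) = 2*(4 + 6*m) = 8 + 12*m)
-(0*I(-4, x(2, q)))*y(0)*395 = -(0*(8 + 12*0))*(-5)*395 = -(0*(8 + 0))*(-5)*395 = -(0*8)*(-5)*395 = -0*(-5)*395 = -0*395 = -1*0 = 0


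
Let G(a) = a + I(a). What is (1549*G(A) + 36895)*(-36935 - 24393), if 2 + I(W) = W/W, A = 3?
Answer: -2452690704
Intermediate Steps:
I(W) = -1 (I(W) = -2 + W/W = -2 + 1 = -1)
G(a) = -1 + a (G(a) = a - 1 = -1 + a)
(1549*G(A) + 36895)*(-36935 - 24393) = (1549*(-1 + 3) + 36895)*(-36935 - 24393) = (1549*2 + 36895)*(-61328) = (3098 + 36895)*(-61328) = 39993*(-61328) = -2452690704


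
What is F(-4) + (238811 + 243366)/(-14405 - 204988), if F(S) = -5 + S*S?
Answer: 1931146/219393 ≈ 8.8022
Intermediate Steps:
F(S) = -5 + S**2
F(-4) + (238811 + 243366)/(-14405 - 204988) = (-5 + (-4)**2) + (238811 + 243366)/(-14405 - 204988) = (-5 + 16) + 482177/(-219393) = 11 + 482177*(-1/219393) = 11 - 482177/219393 = 1931146/219393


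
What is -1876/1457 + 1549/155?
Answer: 63423/7285 ≈ 8.7060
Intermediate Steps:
-1876/1457 + 1549/155 = 63423/7285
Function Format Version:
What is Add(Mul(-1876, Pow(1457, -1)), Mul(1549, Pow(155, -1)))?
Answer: Rational(63423, 7285) ≈ 8.7060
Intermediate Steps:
Add(Mul(-1876, Pow(1457, -1)), Mul(1549, Pow(155, -1))) = Add(Mul(-1876, Rational(1, 1457)), Mul(1549, Rational(1, 155))) = Add(Rational(-1876, 1457), Rational(1549, 155)) = Rational(63423, 7285)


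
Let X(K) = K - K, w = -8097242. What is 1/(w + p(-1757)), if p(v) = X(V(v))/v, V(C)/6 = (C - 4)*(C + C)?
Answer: -1/8097242 ≈ -1.2350e-7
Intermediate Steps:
V(C) = 12*C*(-4 + C) (V(C) = 6*((C - 4)*(C + C)) = 6*((-4 + C)*(2*C)) = 6*(2*C*(-4 + C)) = 12*C*(-4 + C))
X(K) = 0
p(v) = 0 (p(v) = 0/v = 0)
1/(w + p(-1757)) = 1/(-8097242 + 0) = 1/(-8097242) = -1/8097242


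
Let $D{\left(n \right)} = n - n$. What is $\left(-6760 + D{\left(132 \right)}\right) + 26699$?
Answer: $19939$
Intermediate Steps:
$D{\left(n \right)} = 0$
$\left(-6760 + D{\left(132 \right)}\right) + 26699 = \left(-6760 + 0\right) + 26699 = -6760 + 26699 = 19939$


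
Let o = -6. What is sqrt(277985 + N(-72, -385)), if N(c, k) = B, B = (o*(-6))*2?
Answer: sqrt(278057) ≈ 527.31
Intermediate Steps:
B = 72 (B = -6*(-6)*2 = 36*2 = 72)
N(c, k) = 72
sqrt(277985 + N(-72, -385)) = sqrt(277985 + 72) = sqrt(278057)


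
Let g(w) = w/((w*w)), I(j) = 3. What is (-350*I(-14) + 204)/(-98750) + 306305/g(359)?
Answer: 5429447566048/49375 ≈ 1.0996e+8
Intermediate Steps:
g(w) = 1/w (g(w) = w/(w²) = w/w² = 1/w)
(-350*I(-14) + 204)/(-98750) + 306305/g(359) = (-350*3 + 204)/(-98750) + 306305/(1/359) = (-1050 + 204)*(-1/98750) + 306305/(1/359) = -846*(-1/98750) + 306305*359 = 423/49375 + 109963495 = 5429447566048/49375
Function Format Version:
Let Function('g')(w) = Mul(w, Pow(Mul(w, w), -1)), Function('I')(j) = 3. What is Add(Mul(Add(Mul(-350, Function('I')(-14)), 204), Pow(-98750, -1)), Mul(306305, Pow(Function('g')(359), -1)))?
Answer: Rational(5429447566048, 49375) ≈ 1.0996e+8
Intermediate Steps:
Function('g')(w) = Pow(w, -1) (Function('g')(w) = Mul(w, Pow(Pow(w, 2), -1)) = Mul(w, Pow(w, -2)) = Pow(w, -1))
Add(Mul(Add(Mul(-350, Function('I')(-14)), 204), Pow(-98750, -1)), Mul(306305, Pow(Function('g')(359), -1))) = Add(Mul(Add(Mul(-350, 3), 204), Pow(-98750, -1)), Mul(306305, Pow(Pow(359, -1), -1))) = Add(Mul(Add(-1050, 204), Rational(-1, 98750)), Mul(306305, Pow(Rational(1, 359), -1))) = Add(Mul(-846, Rational(-1, 98750)), Mul(306305, 359)) = Add(Rational(423, 49375), 109963495) = Rational(5429447566048, 49375)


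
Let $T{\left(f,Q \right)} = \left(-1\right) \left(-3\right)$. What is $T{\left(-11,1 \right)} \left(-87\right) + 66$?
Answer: $-195$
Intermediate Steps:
$T{\left(f,Q \right)} = 3$
$T{\left(-11,1 \right)} \left(-87\right) + 66 = 3 \left(-87\right) + 66 = -261 + 66 = -195$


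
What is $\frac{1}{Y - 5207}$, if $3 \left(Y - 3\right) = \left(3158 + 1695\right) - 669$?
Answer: $- \frac{3}{11428} \approx -0.00026251$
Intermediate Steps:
$Y = \frac{4193}{3}$ ($Y = 3 + \frac{\left(3158 + 1695\right) - 669}{3} = 3 + \frac{4853 - 669}{3} = 3 + \frac{1}{3} \cdot 4184 = 3 + \frac{4184}{3} = \frac{4193}{3} \approx 1397.7$)
$\frac{1}{Y - 5207} = \frac{1}{\frac{4193}{3} - 5207} = \frac{1}{- \frac{11428}{3}} = - \frac{3}{11428}$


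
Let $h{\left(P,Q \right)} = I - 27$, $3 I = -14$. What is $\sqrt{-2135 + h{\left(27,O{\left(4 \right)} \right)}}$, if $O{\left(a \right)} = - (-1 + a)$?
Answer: $\frac{10 i \sqrt{195}}{3} \approx 46.547 i$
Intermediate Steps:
$O{\left(a \right)} = 1 - a$
$I = - \frac{14}{3}$ ($I = \frac{1}{3} \left(-14\right) = - \frac{14}{3} \approx -4.6667$)
$h{\left(P,Q \right)} = - \frac{95}{3}$ ($h{\left(P,Q \right)} = - \frac{14}{3} - 27 = - \frac{95}{3}$)
$\sqrt{-2135 + h{\left(27,O{\left(4 \right)} \right)}} = \sqrt{-2135 - \frac{95}{3}} = \sqrt{- \frac{6500}{3}} = \frac{10 i \sqrt{195}}{3}$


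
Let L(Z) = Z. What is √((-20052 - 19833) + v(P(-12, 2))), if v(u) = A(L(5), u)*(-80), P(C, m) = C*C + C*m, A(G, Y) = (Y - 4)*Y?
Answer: 3*I*√128165 ≈ 1074.0*I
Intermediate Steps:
A(G, Y) = Y*(-4 + Y) (A(G, Y) = (-4 + Y)*Y = Y*(-4 + Y))
P(C, m) = C² + C*m
v(u) = -80*u*(-4 + u) (v(u) = (u*(-4 + u))*(-80) = -80*u*(-4 + u))
√((-20052 - 19833) + v(P(-12, 2))) = √((-20052 - 19833) + 80*(-12*(-12 + 2))*(4 - (-12)*(-12 + 2))) = √(-39885 + 80*(-12*(-10))*(4 - (-12)*(-10))) = √(-39885 + 80*120*(4 - 1*120)) = √(-39885 + 80*120*(4 - 120)) = √(-39885 + 80*120*(-116)) = √(-39885 - 1113600) = √(-1153485) = 3*I*√128165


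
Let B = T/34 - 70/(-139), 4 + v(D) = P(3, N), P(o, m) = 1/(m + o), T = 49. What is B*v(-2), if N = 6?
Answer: -321685/42534 ≈ -7.5630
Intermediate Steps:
v(D) = -35/9 (v(D) = -4 + 1/(6 + 3) = -4 + 1/9 = -4 + ⅑ = -35/9)
B = 9191/4726 (B = 49/34 - 70/(-139) = 49*(1/34) - 70*(-1/139) = 49/34 + 70/139 = 9191/4726 ≈ 1.9448)
B*v(-2) = (9191/4726)*(-35/9) = -321685/42534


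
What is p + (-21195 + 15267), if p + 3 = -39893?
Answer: -45824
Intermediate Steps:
p = -39896 (p = -3 - 39893 = -39896)
p + (-21195 + 15267) = -39896 + (-21195 + 15267) = -39896 - 5928 = -45824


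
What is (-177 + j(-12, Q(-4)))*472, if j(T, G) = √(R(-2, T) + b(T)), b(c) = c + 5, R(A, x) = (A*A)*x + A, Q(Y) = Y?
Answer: -83544 + 472*I*√57 ≈ -83544.0 + 3563.5*I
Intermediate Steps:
R(A, x) = A + x*A² (R(A, x) = A²*x + A = x*A² + A = A + x*A²)
b(c) = 5 + c
j(T, G) = √(3 + 5*T) (j(T, G) = √(-2*(1 - 2*T) + (5 + T)) = √((-2 + 4*T) + (5 + T)) = √(3 + 5*T))
(-177 + j(-12, Q(-4)))*472 = (-177 + √(3 + 5*(-12)))*472 = (-177 + √(3 - 60))*472 = (-177 + √(-57))*472 = (-177 + I*√57)*472 = -83544 + 472*I*√57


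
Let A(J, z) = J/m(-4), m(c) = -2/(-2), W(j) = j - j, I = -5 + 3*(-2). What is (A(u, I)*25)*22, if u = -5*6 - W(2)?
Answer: -16500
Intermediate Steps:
I = -11 (I = -5 - 6 = -11)
W(j) = 0
m(c) = 1 (m(c) = -2*(-1/2) = 1)
u = -30 (u = -5*6 - 1*0 = -30 + 0 = -30)
A(J, z) = J (A(J, z) = J/1 = J*1 = J)
(A(u, I)*25)*22 = -30*25*22 = -750*22 = -16500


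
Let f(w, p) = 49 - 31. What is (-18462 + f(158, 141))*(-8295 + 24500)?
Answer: -298885020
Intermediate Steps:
f(w, p) = 18
(-18462 + f(158, 141))*(-8295 + 24500) = (-18462 + 18)*(-8295 + 24500) = -18444*16205 = -298885020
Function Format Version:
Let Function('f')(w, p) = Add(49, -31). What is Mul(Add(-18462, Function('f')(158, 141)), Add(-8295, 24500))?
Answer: -298885020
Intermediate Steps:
Function('f')(w, p) = 18
Mul(Add(-18462, Function('f')(158, 141)), Add(-8295, 24500)) = Mul(Add(-18462, 18), Add(-8295, 24500)) = Mul(-18444, 16205) = -298885020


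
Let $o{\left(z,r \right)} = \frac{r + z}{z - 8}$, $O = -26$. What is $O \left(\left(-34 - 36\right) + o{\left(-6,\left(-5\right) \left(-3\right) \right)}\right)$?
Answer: $\frac{12857}{7} \approx 1836.7$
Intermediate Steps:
$o{\left(z,r \right)} = \frac{r + z}{-8 + z}$
$O \left(\left(-34 - 36\right) + o{\left(-6,\left(-5\right) \left(-3\right) \right)}\right) = - 26 \left(\left(-34 - 36\right) + \frac{\left(-5\right) \left(-3\right) - 6}{-8 - 6}\right) = - 26 \left(\left(-34 - 36\right) + \frac{15 - 6}{-14}\right) = - 26 \left(-70 - \frac{9}{14}\right) = \left(-26\right) \left(- \frac{989}{14}\right) = \frac{12857}{7}$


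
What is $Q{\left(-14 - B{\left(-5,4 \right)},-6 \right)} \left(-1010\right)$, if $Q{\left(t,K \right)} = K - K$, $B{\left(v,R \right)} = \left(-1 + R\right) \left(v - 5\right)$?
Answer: $0$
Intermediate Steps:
$B{\left(v,R \right)} = \left(-1 + R\right) \left(-5 + v\right)$
$Q{\left(t,K \right)} = 0$
$Q{\left(-14 - B{\left(-5,4 \right)},-6 \right)} \left(-1010\right) = 0 \left(-1010\right) = 0$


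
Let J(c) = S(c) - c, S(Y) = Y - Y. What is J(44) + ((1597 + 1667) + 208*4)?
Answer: 4052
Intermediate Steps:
S(Y) = 0
J(c) = -c (J(c) = 0 - c = -c)
J(44) + ((1597 + 1667) + 208*4) = -1*44 + ((1597 + 1667) + 208*4) = -44 + (3264 + 832) = -44 + 4096 = 4052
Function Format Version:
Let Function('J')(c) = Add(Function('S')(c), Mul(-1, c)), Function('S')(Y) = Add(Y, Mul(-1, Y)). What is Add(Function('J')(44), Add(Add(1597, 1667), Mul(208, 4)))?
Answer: 4052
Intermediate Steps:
Function('S')(Y) = 0
Function('J')(c) = Mul(-1, c) (Function('J')(c) = Add(0, Mul(-1, c)) = Mul(-1, c))
Add(Function('J')(44), Add(Add(1597, 1667), Mul(208, 4))) = Add(Mul(-1, 44), Add(Add(1597, 1667), Mul(208, 4))) = Add(-44, Add(3264, 832)) = Add(-44, 4096) = 4052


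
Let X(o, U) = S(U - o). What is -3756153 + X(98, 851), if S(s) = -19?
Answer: -3756172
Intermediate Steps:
X(o, U) = -19
-3756153 + X(98, 851) = -3756153 - 19 = -3756172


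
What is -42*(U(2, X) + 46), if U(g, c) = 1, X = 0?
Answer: -1974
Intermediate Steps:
-42*(U(2, X) + 46) = -42*(1 + 46) = -42*47 = -1974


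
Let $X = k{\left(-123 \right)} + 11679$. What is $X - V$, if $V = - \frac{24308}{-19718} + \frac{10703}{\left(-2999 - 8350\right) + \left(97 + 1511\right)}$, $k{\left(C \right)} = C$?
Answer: $\frac{1109785142327}{96036519} \approx 11556.0$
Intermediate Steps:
$V = \frac{12871237}{96036519}$ ($V = \left(-24308\right) \left(- \frac{1}{19718}\right) + \frac{10703}{-11349 + 1608} = \frac{12154}{9859} + \frac{10703}{-9741} = \frac{12154}{9859} + 10703 \left(- \frac{1}{9741}\right) = \frac{12154}{9859} - \frac{10703}{9741} = \frac{12871237}{96036519} \approx 0.13402$)
$X = 11556$ ($X = -123 + 11679 = 11556$)
$X - V = 11556 - \frac{12871237}{96036519} = \frac{1109785142327}{96036519}$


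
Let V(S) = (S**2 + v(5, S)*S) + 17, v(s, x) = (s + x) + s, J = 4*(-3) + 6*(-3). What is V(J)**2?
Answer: 2301289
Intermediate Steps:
J = -30 (J = -12 - 18 = -30)
v(s, x) = x + 2*s
V(S) = 17 + S**2 + S*(10 + S) (V(S) = (S**2 + (S + 2*5)*S) + 17 = (S**2 + (S + 10)*S) + 17 = (S**2 + (10 + S)*S) + 17 = (S**2 + S*(10 + S)) + 17 = 17 + S**2 + S*(10 + S))
V(J)**2 = (17 + (-30)**2 - 30*(10 - 30))**2 = (17 + 900 - 30*(-20))**2 = (17 + 900 + 600)**2 = 1517**2 = 2301289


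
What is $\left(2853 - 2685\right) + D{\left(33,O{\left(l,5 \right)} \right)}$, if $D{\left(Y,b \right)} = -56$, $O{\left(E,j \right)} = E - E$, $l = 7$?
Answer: $112$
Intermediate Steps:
$O{\left(E,j \right)} = 0$
$\left(2853 - 2685\right) + D{\left(33,O{\left(l,5 \right)} \right)} = \left(2853 - 2685\right) - 56 = 168 - 56 = 112$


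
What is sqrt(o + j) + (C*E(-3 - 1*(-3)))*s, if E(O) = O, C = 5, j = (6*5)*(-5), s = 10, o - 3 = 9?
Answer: I*sqrt(138) ≈ 11.747*I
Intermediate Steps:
o = 12 (o = 3 + 9 = 12)
j = -150 (j = 30*(-5) = -150)
sqrt(o + j) + (C*E(-3 - 1*(-3)))*s = sqrt(12 - 150) + (5*(-3 - 1*(-3)))*10 = sqrt(-138) + (5*(-3 + 3))*10 = I*sqrt(138) + (5*0)*10 = I*sqrt(138) + 0*10 = I*sqrt(138) + 0 = I*sqrt(138)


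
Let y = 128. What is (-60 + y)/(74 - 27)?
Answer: 68/47 ≈ 1.4468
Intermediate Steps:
(-60 + y)/(74 - 27) = (-60 + 128)/(74 - 27) = 68/47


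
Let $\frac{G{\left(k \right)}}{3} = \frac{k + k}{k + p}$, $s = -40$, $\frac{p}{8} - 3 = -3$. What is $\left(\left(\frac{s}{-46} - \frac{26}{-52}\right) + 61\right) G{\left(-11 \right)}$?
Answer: $\frac{8607}{23} \approx 374.22$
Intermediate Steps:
$p = 0$ ($p = 24 + 8 \left(-3\right) = 24 - 24 = 0$)
$G{\left(k \right)} = 6$ ($G{\left(k \right)} = 3 \frac{k + k}{k + 0} = 3 \frac{2 k}{k} = 3 \cdot 2 = 6$)
$\left(\left(\frac{s}{-46} - \frac{26}{-52}\right) + 61\right) G{\left(-11 \right)} = \left(\left(- \frac{40}{-46} - \frac{26}{-52}\right) + 61\right) 6 = \left(\left(\left(-40\right) \left(- \frac{1}{46}\right) - - \frac{1}{2}\right) + 61\right) 6 = \left(\left(\frac{20}{23} + \frac{1}{2}\right) + 61\right) 6 = \left(\frac{63}{46} + 61\right) 6 = \frac{2869}{46} \cdot 6 = \frac{8607}{23}$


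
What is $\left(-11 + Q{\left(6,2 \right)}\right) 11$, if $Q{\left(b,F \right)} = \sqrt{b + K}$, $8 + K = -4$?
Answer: $-121 + 11 i \sqrt{6} \approx -121.0 + 26.944 i$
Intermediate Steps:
$K = -12$ ($K = -8 - 4 = -12$)
$Q{\left(b,F \right)} = \sqrt{-12 + b}$ ($Q{\left(b,F \right)} = \sqrt{b - 12} = \sqrt{-12 + b}$)
$\left(-11 + Q{\left(6,2 \right)}\right) 11 = \left(-11 + \sqrt{-12 + 6}\right) 11 = \left(-11 + \sqrt{-6}\right) 11 = \left(-11 + i \sqrt{6}\right) 11 = -121 + 11 i \sqrt{6}$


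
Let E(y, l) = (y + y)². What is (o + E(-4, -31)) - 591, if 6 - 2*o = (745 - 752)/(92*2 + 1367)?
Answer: -1625441/3102 ≈ -524.00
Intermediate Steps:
E(y, l) = 4*y² (E(y, l) = (2*y)² = 4*y²)
o = 9313/3102 (o = 3 - (745 - 752)/(2*(92*2 + 1367)) = 3 - (-7)/(2*(184 + 1367)) = 3 - (-7)/(2*1551) = 3 - ½*(-7/1551) = 3 + 7/3102 = 9313/3102 ≈ 3.0023)
(o + E(-4, -31)) - 591 = (9313/3102 + 4*(-4)²) - 591 = (9313/3102 + 4*16) - 591 = (9313/3102 + 64) - 591 = 207841/3102 - 591 = -1625441/3102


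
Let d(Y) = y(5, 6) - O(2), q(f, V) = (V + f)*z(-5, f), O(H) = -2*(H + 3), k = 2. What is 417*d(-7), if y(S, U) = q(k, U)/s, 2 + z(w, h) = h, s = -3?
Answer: 4170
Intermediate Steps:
z(w, h) = -2 + h
O(H) = -6 - 2*H (O(H) = -2*(3 + H) = -6 - 2*H)
q(f, V) = (-2 + f)*(V + f) (q(f, V) = (V + f)*(-2 + f) = (-2 + f)*(V + f))
y(S, U) = 0 (y(S, U) = ((-2 + 2)*(U + 2))/(-3) = (0*(2 + U))*(-⅓) = 0*(-⅓) = 0)
d(Y) = 10 (d(Y) = 0 - (-6 - 2*2) = 0 - (-6 - 4) = 0 - 1*(-10) = 0 + 10 = 10)
417*d(-7) = 417*10 = 4170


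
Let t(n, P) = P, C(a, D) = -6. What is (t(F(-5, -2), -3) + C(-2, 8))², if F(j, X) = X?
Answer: 81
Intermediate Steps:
(t(F(-5, -2), -3) + C(-2, 8))² = (-3 - 6)² = (-9)² = 81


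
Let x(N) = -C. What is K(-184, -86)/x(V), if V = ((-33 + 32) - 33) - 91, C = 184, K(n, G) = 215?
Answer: -215/184 ≈ -1.1685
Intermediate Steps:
V = -125 (V = (-1 - 33) - 91 = -34 - 91 = -125)
x(N) = -184 (x(N) = -1*184 = -184)
K(-184, -86)/x(V) = 215/(-184) = 215*(-1/184) = -215/184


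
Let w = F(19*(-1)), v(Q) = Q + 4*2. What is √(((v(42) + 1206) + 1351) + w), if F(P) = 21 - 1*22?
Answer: √2606 ≈ 51.049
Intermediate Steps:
v(Q) = 8 + Q (v(Q) = Q + 8 = 8 + Q)
F(P) = -1 (F(P) = 21 - 22 = -1)
w = -1
√(((v(42) + 1206) + 1351) + w) = √((((8 + 42) + 1206) + 1351) - 1) = √(((50 + 1206) + 1351) - 1) = √((1256 + 1351) - 1) = √(2607 - 1) = √2606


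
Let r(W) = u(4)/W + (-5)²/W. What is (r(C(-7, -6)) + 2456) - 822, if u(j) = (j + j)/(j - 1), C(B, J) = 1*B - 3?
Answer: 48937/30 ≈ 1631.2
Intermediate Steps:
C(B, J) = -3 + B (C(B, J) = B - 3 = -3 + B)
u(j) = 2*j/(-1 + j) (u(j) = (2*j)/(-1 + j) = 2*j/(-1 + j))
r(W) = 83/(3*W) (r(W) = (2*4/(-1 + 4))/W + (-5)²/W = (2*4/3)/W + 25/W = (2*4*(⅓))/W + 25/W = 8/(3*W) + 25/W = 83/(3*W))
(r(C(-7, -6)) + 2456) - 822 = (83/(3*(-3 - 7)) + 2456) - 822 = ((83/3)/(-10) + 2456) - 822 = ((83/3)*(-⅒) + 2456) - 822 = (-83/30 + 2456) - 822 = 73597/30 - 822 = 48937/30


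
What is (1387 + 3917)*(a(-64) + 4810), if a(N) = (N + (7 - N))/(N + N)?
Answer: 408191199/16 ≈ 2.5512e+7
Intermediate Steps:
a(N) = 7/(2*N) (a(N) = 7/((2*N)) = 7*(1/(2*N)) = 7/(2*N))
(1387 + 3917)*(a(-64) + 4810) = (1387 + 3917)*((7/2)/(-64) + 4810) = 5304*((7/2)*(-1/64) + 4810) = 5304*(-7/128 + 4810) = 5304*(615673/128) = 408191199/16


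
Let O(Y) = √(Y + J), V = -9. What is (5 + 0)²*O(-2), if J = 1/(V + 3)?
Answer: 25*I*√78/6 ≈ 36.799*I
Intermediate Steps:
J = -⅙ (J = 1/(-9 + 3) = 1/(-6) = -⅙ ≈ -0.16667)
O(Y) = √(-⅙ + Y) (O(Y) = √(Y - ⅙) = √(-⅙ + Y))
(5 + 0)²*O(-2) = (5 + 0)²*(√(-6 + 36*(-2))/6) = 5²*(√(-6 - 72)/6) = 25*(√(-78)/6) = 25*((I*√78)/6) = 25*(I*√78/6) = 25*I*√78/6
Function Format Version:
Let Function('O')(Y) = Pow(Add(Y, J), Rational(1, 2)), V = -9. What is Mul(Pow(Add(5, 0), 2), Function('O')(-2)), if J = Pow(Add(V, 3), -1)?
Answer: Mul(Rational(25, 6), I, Pow(78, Rational(1, 2))) ≈ Mul(36.799, I)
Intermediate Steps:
J = Rational(-1, 6) (J = Pow(Add(-9, 3), -1) = Pow(-6, -1) = Rational(-1, 6) ≈ -0.16667)
Function('O')(Y) = Pow(Add(Rational(-1, 6), Y), Rational(1, 2)) (Function('O')(Y) = Pow(Add(Y, Rational(-1, 6)), Rational(1, 2)) = Pow(Add(Rational(-1, 6), Y), Rational(1, 2)))
Mul(Pow(Add(5, 0), 2), Function('O')(-2)) = Mul(Pow(Add(5, 0), 2), Mul(Rational(1, 6), Pow(Add(-6, Mul(36, -2)), Rational(1, 2)))) = Mul(Pow(5, 2), Mul(Rational(1, 6), Pow(Add(-6, -72), Rational(1, 2)))) = Mul(25, Mul(Rational(1, 6), Pow(-78, Rational(1, 2)))) = Mul(25, Mul(Rational(1, 6), Mul(I, Pow(78, Rational(1, 2))))) = Mul(25, Mul(Rational(1, 6), I, Pow(78, Rational(1, 2)))) = Mul(Rational(25, 6), I, Pow(78, Rational(1, 2)))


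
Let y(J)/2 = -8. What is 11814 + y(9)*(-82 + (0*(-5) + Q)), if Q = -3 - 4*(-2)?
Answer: 13046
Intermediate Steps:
Q = 5 (Q = -3 + 8 = 5)
y(J) = -16 (y(J) = 2*(-8) = -16)
11814 + y(9)*(-82 + (0*(-5) + Q)) = 11814 - 16*(-82 + (0*(-5) + 5)) = 11814 - 16*(-82 + (0 + 5)) = 11814 - 16*(-82 + 5) = 11814 - 16*(-77) = 11814 + 1232 = 13046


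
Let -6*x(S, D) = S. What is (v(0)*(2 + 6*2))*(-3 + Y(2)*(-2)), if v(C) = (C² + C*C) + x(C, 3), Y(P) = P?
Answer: 0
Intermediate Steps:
x(S, D) = -S/6
v(C) = 2*C² - C/6 (v(C) = (C² + C*C) - C/6 = (C² + C²) - C/6 = 2*C² - C/6)
(v(0)*(2 + 6*2))*(-3 + Y(2)*(-2)) = (((⅙)*0*(-1 + 12*0))*(2 + 6*2))*(-3 + 2*(-2)) = (((⅙)*0*(-1 + 0))*(2 + 12))*(-3 - 4) = (((⅙)*0*(-1))*14)*(-7) = (0*14)*(-7) = 0*(-7) = 0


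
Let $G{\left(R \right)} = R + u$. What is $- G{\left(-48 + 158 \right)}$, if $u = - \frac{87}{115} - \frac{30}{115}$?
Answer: $- \frac{12533}{115} \approx -108.98$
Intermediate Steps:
$u = - \frac{117}{115}$ ($u = \left(-87\right) \frac{1}{115} - \frac{6}{23} = - \frac{87}{115} - \frac{6}{23} = - \frac{117}{115} \approx -1.0174$)
$G{\left(R \right)} = - \frac{117}{115} + R$ ($G{\left(R \right)} = R - \frac{117}{115} = - \frac{117}{115} + R$)
$- G{\left(-48 + 158 \right)} = - (- \frac{117}{115} + \left(-48 + 158\right)) = - (- \frac{117}{115} + 110) = \left(-1\right) \frac{12533}{115} = - \frac{12533}{115}$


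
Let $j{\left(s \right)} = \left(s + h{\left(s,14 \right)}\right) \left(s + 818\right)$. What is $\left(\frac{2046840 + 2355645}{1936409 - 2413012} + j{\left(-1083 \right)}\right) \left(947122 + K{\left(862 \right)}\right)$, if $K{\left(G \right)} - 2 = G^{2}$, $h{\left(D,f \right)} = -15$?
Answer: $\frac{234380282424017400}{476603} \approx 4.9177 \cdot 10^{11}$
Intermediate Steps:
$K{\left(G \right)} = 2 + G^{2}$
$j{\left(s \right)} = \left(-15 + s\right) \left(818 + s\right)$ ($j{\left(s \right)} = \left(s - 15\right) \left(s + 818\right) = \left(-15 + s\right) \left(818 + s\right)$)
$\left(\frac{2046840 + 2355645}{1936409 - 2413012} + j{\left(-1083 \right)}\right) \left(947122 + K{\left(862 \right)}\right) = \left(\frac{2046840 + 2355645}{1936409 - 2413012} + \left(-12270 + \left(-1083\right)^{2} + 803 \left(-1083\right)\right)\right) \left(947122 + \left(2 + 862^{2}\right)\right) = \left(\frac{4402485}{-476603} - -290970\right) \left(947122 + \left(2 + 743044\right)\right) = \left(4402485 \left(- \frac{1}{476603}\right) + 290970\right) \left(947122 + 743046\right) = \left(- \frac{4402485}{476603} + 290970\right) 1690168 = \frac{138672772425}{476603} \cdot 1690168 = \frac{234380282424017400}{476603}$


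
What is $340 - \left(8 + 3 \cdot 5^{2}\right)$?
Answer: $257$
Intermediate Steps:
$340 - \left(8 + 3 \cdot 5^{2}\right) = 340 - 83 = 257$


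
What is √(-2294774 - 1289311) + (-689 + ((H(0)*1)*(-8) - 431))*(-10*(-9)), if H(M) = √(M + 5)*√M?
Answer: -100800 + I*√3584085 ≈ -1.008e+5 + 1893.2*I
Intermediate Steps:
H(M) = √M*√(5 + M) (H(M) = √(5 + M)*√M = √M*√(5 + M))
√(-2294774 - 1289311) + (-689 + ((H(0)*1)*(-8) - 431))*(-10*(-9)) = √(-2294774 - 1289311) + (-689 + (((√0*√(5 + 0))*1)*(-8) - 431))*(-10*(-9)) = √(-3584085) + (-689 + (((0*√5)*1)*(-8) - 431))*90 = I*√3584085 + (-689 + ((0*1)*(-8) - 431))*90 = I*√3584085 + (-689 + (0*(-8) - 431))*90 = I*√3584085 + (-689 + (0 - 431))*90 = I*√3584085 + (-689 - 431)*90 = I*√3584085 - 1120*90 = I*√3584085 - 100800 = -100800 + I*√3584085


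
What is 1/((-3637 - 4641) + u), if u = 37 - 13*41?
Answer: -1/8774 ≈ -0.00011397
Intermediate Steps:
u = -496 (u = 37 - 533 = -496)
1/((-3637 - 4641) + u) = 1/((-3637 - 4641) - 496) = 1/(-8278 - 496) = 1/(-8774) = -1/8774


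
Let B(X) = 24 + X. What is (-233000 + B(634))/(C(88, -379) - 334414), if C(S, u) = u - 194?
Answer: 232342/334987 ≈ 0.69359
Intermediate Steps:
C(S, u) = -194 + u
(-233000 + B(634))/(C(88, -379) - 334414) = (-233000 + (24 + 634))/((-194 - 379) - 334414) = (-233000 + 658)/(-573 - 334414) = -232342/(-334987) = -232342*(-1/334987) = 232342/334987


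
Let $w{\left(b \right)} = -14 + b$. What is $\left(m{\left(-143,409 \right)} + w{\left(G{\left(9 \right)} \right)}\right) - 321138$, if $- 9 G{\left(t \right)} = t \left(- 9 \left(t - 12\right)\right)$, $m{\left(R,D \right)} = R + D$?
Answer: $-320913$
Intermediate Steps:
$m{\left(R,D \right)} = D + R$
$G{\left(t \right)} = - \frac{t \left(108 - 9 t\right)}{9}$ ($G{\left(t \right)} = - \frac{t \left(- 9 \left(t - 12\right)\right)}{9} = - \frac{t \left(- 9 \left(-12 + t\right)\right)}{9} = - \frac{t \left(108 - 9 t\right)}{9}$)
$\left(m{\left(-143,409 \right)} + w{\left(G{\left(9 \right)} \right)}\right) - 321138 = \left(\left(409 - 143\right) + \left(-14 + 9 \left(-12 + 9\right)\right)\right) - 321138 = \left(266 + \left(-14 + 9 \left(-3\right)\right)\right) - 321138 = \left(266 - 41\right) - 321138 = 225 - 321138 = -320913$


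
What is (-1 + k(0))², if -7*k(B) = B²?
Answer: 1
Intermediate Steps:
k(B) = -B²/7
(-1 + k(0))² = (-1 - ⅐*0²)² = (-1 - ⅐*0)² = (-1 + 0)² = (-1)² = 1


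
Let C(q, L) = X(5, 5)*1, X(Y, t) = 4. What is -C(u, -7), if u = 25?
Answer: -4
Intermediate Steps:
C(q, L) = 4 (C(q, L) = 4*1 = 4)
-C(u, -7) = -1*4 = -4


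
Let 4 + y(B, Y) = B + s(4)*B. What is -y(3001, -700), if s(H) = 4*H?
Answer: -51013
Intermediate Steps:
y(B, Y) = -4 + 17*B (y(B, Y) = -4 + (B + (4*4)*B) = -4 + (B + 16*B) = -4 + 17*B)
-y(3001, -700) = -(-4 + 17*3001) = -(-4 + 51017) = -1*51013 = -51013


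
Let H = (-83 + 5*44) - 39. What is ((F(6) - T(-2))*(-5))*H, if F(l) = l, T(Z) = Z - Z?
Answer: -2940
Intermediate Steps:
T(Z) = 0
H = 98 (H = (-83 + 220) - 39 = 137 - 39 = 98)
((F(6) - T(-2))*(-5))*H = ((6 - 1*0)*(-5))*98 = ((6 + 0)*(-5))*98 = (6*(-5))*98 = -30*98 = -2940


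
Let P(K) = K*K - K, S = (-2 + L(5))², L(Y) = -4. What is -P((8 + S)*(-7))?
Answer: -95172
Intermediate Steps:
S = 36 (S = (-2 - 4)² = (-6)² = 36)
P(K) = K² - K
-P((8 + S)*(-7)) = -(8 + 36)*(-7)*(-1 + (8 + 36)*(-7)) = -44*(-7)*(-1 + 44*(-7)) = -(-308)*(-1 - 308) = -(-308)*(-309) = -1*95172 = -95172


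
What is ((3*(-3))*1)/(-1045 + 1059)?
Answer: -9/14 ≈ -0.64286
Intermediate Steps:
((3*(-3))*1)/(-1045 + 1059) = -9*1/14 = -9/14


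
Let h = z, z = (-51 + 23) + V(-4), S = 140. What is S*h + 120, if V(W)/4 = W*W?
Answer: 5160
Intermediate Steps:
V(W) = 4*W**2 (V(W) = 4*(W*W) = 4*W**2)
z = 36 (z = (-51 + 23) + 4*(-4)**2 = -28 + 4*16 = -28 + 64 = 36)
h = 36
S*h + 120 = 140*36 + 120 = 5040 + 120 = 5160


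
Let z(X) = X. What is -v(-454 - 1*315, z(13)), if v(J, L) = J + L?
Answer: 756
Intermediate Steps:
-v(-454 - 1*315, z(13)) = -((-454 - 1*315) + 13) = -((-454 - 315) + 13) = -(-769 + 13) = -1*(-756) = 756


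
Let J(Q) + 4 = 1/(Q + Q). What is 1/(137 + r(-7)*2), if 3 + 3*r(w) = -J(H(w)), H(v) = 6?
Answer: 18/2477 ≈ 0.0072669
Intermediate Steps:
J(Q) = -4 + 1/(2*Q) (J(Q) = -4 + 1/(Q + Q) = -4 + 1/(2*Q))
r(w) = 11/36 (r(w) = -1 + (-(-4 + (½)/6))/3 = -1 + (-(-4 + (½)*(⅙)))/3 = -1 + (-(-4 + 1/12))/3 = -1 + (-1*(-47/12))/3 = -1 + (⅓)*(47/12) = -1 + 47/36 = 11/36)
1/(137 + r(-7)*2) = 1/(137 + (11/36)*2) = 1/(137 + 11/18) = 1/(2477/18) = 18/2477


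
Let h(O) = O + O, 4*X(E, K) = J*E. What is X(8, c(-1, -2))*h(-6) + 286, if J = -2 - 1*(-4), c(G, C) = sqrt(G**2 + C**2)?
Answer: 238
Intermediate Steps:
c(G, C) = sqrt(C**2 + G**2)
J = 2 (J = -2 + 4 = 2)
X(E, K) = E/2 (X(E, K) = (2*E)/4 = E/2)
h(O) = 2*O
X(8, c(-1, -2))*h(-6) + 286 = ((1/2)*8)*(2*(-6)) + 286 = 4*(-12) + 286 = -48 + 286 = 238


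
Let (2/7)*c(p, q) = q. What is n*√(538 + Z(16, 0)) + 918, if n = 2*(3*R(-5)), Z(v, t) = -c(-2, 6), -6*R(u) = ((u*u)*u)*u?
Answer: 918 - 625*√517 ≈ -13293.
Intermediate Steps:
R(u) = -u⁴/6 (R(u) = -(u*u)*u*u/6 = -u²*u*u/6 = -u³*u/6 = -u⁴/6)
c(p, q) = 7*q/2
Z(v, t) = -21 (Z(v, t) = -7*6/2 = -1*21 = -21)
n = -625 (n = 2*(3*(-⅙*(-5)⁴)) = 2*(3*(-⅙*625)) = 2*(3*(-625/6)) = 2*(-625/2) = -625)
n*√(538 + Z(16, 0)) + 918 = -625*√(538 - 21) + 918 = -625*√517 + 918 = 918 - 625*√517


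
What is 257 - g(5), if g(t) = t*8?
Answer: 217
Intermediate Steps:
g(t) = 8*t
257 - g(5) = 257 - 8*5 = 257 - 1*40 = 257 - 40 = 217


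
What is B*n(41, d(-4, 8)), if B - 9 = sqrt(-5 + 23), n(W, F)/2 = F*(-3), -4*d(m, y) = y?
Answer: 108 + 36*sqrt(2) ≈ 158.91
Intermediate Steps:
d(m, y) = -y/4
n(W, F) = -6*F (n(W, F) = 2*(F*(-3)) = 2*(-3*F) = -6*F)
B = 9 + 3*sqrt(2) (B = 9 + sqrt(-5 + 23) = 9 + sqrt(18) = 9 + 3*sqrt(2) ≈ 13.243)
B*n(41, d(-4, 8)) = (9 + 3*sqrt(2))*(-(-3)*8/2) = (9 + 3*sqrt(2))*(-6*(-2)) = (9 + 3*sqrt(2))*12 = 108 + 36*sqrt(2)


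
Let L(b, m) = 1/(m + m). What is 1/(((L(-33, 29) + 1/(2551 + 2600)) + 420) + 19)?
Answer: 298758/131159971 ≈ 0.0022778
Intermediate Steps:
L(b, m) = 1/(2*m)
1/(((L(-33, 29) + 1/(2551 + 2600)) + 420) + 19) = 1/((((½)/29 + 1/(2551 + 2600)) + 420) + 19) = 1/((((½)*(1/29) + 1/5151) + 420) + 19) = 1/(((1/58 + 1/5151) + 420) + 19) = 1/((5209/298758 + 420) + 19) = 1/(125483569/298758 + 19) = 1/(131159971/298758) = 298758/131159971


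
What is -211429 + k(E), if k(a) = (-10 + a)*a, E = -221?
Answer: -160378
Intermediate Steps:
k(a) = a*(-10 + a)
-211429 + k(E) = -211429 - 221*(-10 - 221) = -211429 - 221*(-231) = -211429 + 51051 = -160378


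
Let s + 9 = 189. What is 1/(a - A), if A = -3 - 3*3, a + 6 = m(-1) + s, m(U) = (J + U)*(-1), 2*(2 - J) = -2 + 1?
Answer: 2/369 ≈ 0.0054201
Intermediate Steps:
J = 5/2 (J = 2 - (-2 + 1)/2 = 2 - ½*(-1) = 2 + ½ = 5/2 ≈ 2.5000)
m(U) = -5/2 - U (m(U) = (5/2 + U)*(-1) = -5/2 - U)
s = 180 (s = -9 + 189 = 180)
a = 345/2 (a = -6 + ((-5/2 - 1*(-1)) + 180) = -6 + ((-5/2 + 1) + 180) = -6 + (-3/2 + 180) = -6 + 357/2 = 345/2 ≈ 172.50)
A = -12 (A = -3 - 9 = -12)
1/(a - A) = 1/(345/2 - 1*(-12)) = 1/(345/2 + 12) = 1/(369/2) = 2/369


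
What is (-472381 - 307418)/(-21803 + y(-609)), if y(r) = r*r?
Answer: -779799/349078 ≈ -2.2339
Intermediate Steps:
y(r) = r²
(-472381 - 307418)/(-21803 + y(-609)) = (-472381 - 307418)/(-21803 + (-609)²) = -779799/(-21803 + 370881) = -779799/349078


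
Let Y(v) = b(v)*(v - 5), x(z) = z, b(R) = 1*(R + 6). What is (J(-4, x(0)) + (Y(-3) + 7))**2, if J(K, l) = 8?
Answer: 81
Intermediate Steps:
b(R) = 6 + R (b(R) = 1*(6 + R) = 6 + R)
Y(v) = (-5 + v)*(6 + v) (Y(v) = (6 + v)*(v - 5) = (6 + v)*(-5 + v) = (-5 + v)*(6 + v))
(J(-4, x(0)) + (Y(-3) + 7))**2 = (8 + ((-5 - 3)*(6 - 3) + 7))**2 = (8 + (-8*3 + 7))**2 = (8 + (-24 + 7))**2 = (8 - 17)**2 = (-9)**2 = 81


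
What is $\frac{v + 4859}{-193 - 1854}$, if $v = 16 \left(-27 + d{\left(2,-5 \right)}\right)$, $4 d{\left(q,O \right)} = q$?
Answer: $- \frac{4435}{2047} \approx -2.1666$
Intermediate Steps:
$d{\left(q,O \right)} = \frac{q}{4}$
$v = -424$ ($v = 16 \left(-27 + \frac{1}{4} \cdot 2\right) = 16 \left(-27 + \frac{1}{2}\right) = 16 \left(- \frac{53}{2}\right) = -424$)
$\frac{v + 4859}{-193 - 1854} = \frac{-424 + 4859}{-193 - 1854} = \frac{4435}{-2047} = 4435 \left(- \frac{1}{2047}\right) = - \frac{4435}{2047}$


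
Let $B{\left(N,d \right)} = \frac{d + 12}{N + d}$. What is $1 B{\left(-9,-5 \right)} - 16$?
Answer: $- \frac{33}{2} \approx -16.5$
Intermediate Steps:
$B{\left(N,d \right)} = \frac{12 + d}{N + d}$
$1 B{\left(-9,-5 \right)} - 16 = 1 \frac{12 - 5}{-9 - 5} - 16 = 1 \frac{1}{-14} \cdot 7 - 16 = 1 \left(\left(- \frac{1}{14}\right) 7\right) - 16 = 1 \left(- \frac{1}{2}\right) - 16 = - \frac{1}{2} - 16 = - \frac{33}{2}$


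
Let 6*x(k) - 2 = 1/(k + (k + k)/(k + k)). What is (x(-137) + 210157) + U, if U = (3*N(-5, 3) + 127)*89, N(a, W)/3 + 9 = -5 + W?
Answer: 173521855/816 ≈ 2.1265e+5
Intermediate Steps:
N(a, W) = -42 + 3*W (N(a, W) = -27 + 3*(-5 + W) = -27 + (-15 + 3*W) = -42 + 3*W)
x(k) = ⅓ + 1/(6*(1 + k)) (x(k) = ⅓ + 1/(6*(k + (k + k)/(k + k))) = ⅓ + 1/(6*(k + (2*k)/((2*k)))) = ⅓ + 1/(6*(k + (2*k)*(1/(2*k)))) = ⅓ + 1/(6*(k + 1)) = ⅓ + 1/(6*(1 + k)))
U = 2492 (U = (3*(-42 + 3*3) + 127)*89 = (3*(-42 + 9) + 127)*89 = (3*(-33) + 127)*89 = (-99 + 127)*89 = 28*89 = 2492)
(x(-137) + 210157) + U = ((3 + 2*(-137))/(6*(1 - 137)) + 210157) + 2492 = ((⅙)*(3 - 274)/(-136) + 210157) + 2492 = ((⅙)*(-1/136)*(-271) + 210157) + 2492 = (271/816 + 210157) + 2492 = 171488383/816 + 2492 = 173521855/816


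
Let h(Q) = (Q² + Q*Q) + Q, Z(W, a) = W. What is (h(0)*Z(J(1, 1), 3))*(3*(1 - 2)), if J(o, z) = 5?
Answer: 0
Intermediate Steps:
h(Q) = Q + 2*Q² (h(Q) = (Q² + Q²) + Q = 2*Q² + Q = Q + 2*Q²)
(h(0)*Z(J(1, 1), 3))*(3*(1 - 2)) = ((0*(1 + 2*0))*5)*(3*(1 - 2)) = ((0*(1 + 0))*5)*(3*(-1)) = ((0*1)*5)*(-3) = (0*5)*(-3) = 0*(-3) = 0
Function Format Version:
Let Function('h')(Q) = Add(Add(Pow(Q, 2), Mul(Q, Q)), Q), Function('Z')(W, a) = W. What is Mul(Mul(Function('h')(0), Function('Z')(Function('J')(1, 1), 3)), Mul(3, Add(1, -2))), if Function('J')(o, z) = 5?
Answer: 0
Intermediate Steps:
Function('h')(Q) = Add(Q, Mul(2, Pow(Q, 2))) (Function('h')(Q) = Add(Add(Pow(Q, 2), Pow(Q, 2)), Q) = Add(Mul(2, Pow(Q, 2)), Q) = Add(Q, Mul(2, Pow(Q, 2))))
Mul(Mul(Function('h')(0), Function('Z')(Function('J')(1, 1), 3)), Mul(3, Add(1, -2))) = Mul(Mul(Mul(0, Add(1, Mul(2, 0))), 5), Mul(3, Add(1, -2))) = Mul(Mul(Mul(0, Add(1, 0)), 5), Mul(3, -1)) = Mul(Mul(Mul(0, 1), 5), -3) = Mul(Mul(0, 5), -3) = Mul(0, -3) = 0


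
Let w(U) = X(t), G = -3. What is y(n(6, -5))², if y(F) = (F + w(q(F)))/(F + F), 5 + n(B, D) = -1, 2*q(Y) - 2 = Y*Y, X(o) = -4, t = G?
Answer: 25/36 ≈ 0.69444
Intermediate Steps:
t = -3
q(Y) = 1 + Y²/2 (q(Y) = 1 + (Y*Y)/2 = 1 + Y²/2)
w(U) = -4
n(B, D) = -6 (n(B, D) = -5 - 1 = -6)
y(F) = (-4 + F)/(2*F) (y(F) = (F - 4)/(F + F) = (-4 + F)/((2*F)) = (-4 + F)*(1/(2*F)) = (-4 + F)/(2*F))
y(n(6, -5))² = ((½)*(-4 - 6)/(-6))² = ((½)*(-⅙)*(-10))² = (⅚)² = 25/36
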